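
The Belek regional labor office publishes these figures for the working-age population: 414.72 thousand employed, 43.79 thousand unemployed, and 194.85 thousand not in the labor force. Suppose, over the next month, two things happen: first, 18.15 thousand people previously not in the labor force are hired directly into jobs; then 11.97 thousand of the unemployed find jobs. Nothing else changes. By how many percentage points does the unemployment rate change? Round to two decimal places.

Initially, labor force = 414.72 + 43.79 = 458.51 thousand, so u = 43.79/458.51 = 9.55%.
After the first change, employed and labor force both rise by 18.15; unemployed unchanged → E = 432.87, U = 43.79, labor force = 476.66 thousand.
After the second change, unemployed falls and employed rises by 11.97; labor force unchanged → E = 444.84, U = 31.82, labor force = 476.66 thousand.
New unemployment rate = 31.82 / 476.66 = 6.68%.
Change = 6.68% − 9.55% = −2.87 percentage points.

The unemployment rate changes by −2.87 percentage points.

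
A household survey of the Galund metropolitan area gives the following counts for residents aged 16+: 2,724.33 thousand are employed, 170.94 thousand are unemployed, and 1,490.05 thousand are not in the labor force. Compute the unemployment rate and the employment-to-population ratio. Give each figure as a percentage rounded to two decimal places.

Unemployment rate ≈ 5.90%; employment-population ratio ≈ 62.12%.

Labor force = employed + unemployed = 2,724.33 + 170.94 = 2,895.27 thousand.
Working-age population = 2,895.27 + 1,490.05 = 4,385.32 thousand.
Unemployment rate = 170.94 / 2,895.27 = 5.90%.
Employment-population ratio = 2,724.33 / 4,385.32 = 62.12%.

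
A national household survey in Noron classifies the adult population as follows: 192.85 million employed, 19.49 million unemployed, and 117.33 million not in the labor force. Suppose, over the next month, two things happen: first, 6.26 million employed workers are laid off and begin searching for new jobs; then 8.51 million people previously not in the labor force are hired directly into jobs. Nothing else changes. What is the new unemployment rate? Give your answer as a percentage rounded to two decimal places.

New unemployment rate ≈ 11.66%.

Initially, labor force = 192.85 + 19.49 = 212.34 million, so u = 19.49/212.34 = 9.18%.
After the first change, employed falls and unemployed rises by 6.26; labor force unchanged → E = 186.59, U = 25.75, labor force = 212.34 million.
After the second change, employed and labor force both rise by 8.51; unemployed unchanged → E = 195.10, U = 25.75, labor force = 220.85 million.
New unemployment rate = 25.75 / 220.85 = 11.66%.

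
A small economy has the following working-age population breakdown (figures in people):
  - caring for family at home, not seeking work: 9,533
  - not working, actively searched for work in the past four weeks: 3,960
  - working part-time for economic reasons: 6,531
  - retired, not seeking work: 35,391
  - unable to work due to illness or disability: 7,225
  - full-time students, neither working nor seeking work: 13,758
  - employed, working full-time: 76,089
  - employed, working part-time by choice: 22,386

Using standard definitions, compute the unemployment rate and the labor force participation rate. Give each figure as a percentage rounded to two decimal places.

Employed = 6,531 + 76,089 + 22,386 = 105,006 (anyone who worked, including part-time for economic reasons, counts as employed).
Unemployed = 3,960.
Labor force = 105,006 + 3,960 = 108,966.
Not in labor force = 9,533 + 35,391 + 7,225 + 13,758 = 65,907 (those not working and not actively searching are outside the labor force).
Civilian working-age population = 108,966 + 65,907 = 174,873.
Unemployment rate = 3,960 / 108,966 = 3.63%.
Labor force participation rate = 108,966 / 174,873 = 62.31%.

Unemployment rate ≈ 3.63%; labor force participation rate ≈ 62.31%.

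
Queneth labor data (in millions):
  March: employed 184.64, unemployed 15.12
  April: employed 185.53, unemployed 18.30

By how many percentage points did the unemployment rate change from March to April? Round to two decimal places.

The unemployment rate changed by +1.41 percentage points.

March: labor force = 184.64 + 15.12 = 199.76; u = 15.12/199.76 = 7.57%.
April: labor force = 185.53 + 18.30 = 203.83; u = 18.30/203.83 = 8.98%.
Change = 8.98% − 7.57% = +1.41 pp.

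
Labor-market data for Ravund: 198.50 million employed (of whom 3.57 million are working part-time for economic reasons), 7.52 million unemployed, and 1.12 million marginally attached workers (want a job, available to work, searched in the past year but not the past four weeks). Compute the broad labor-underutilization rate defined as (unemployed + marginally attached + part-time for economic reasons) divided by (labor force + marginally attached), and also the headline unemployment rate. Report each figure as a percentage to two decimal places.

Broad underutilization rate ≈ 5.89%; headline unemployment rate ≈ 3.65%.

Labor force = 198.50 + 7.52 = 206.02 million.
Numerator = 7.52 + 1.12 + 3.57 = 12.21 million.
Denominator = 206.02 + 1.12 = 207.14 million.
Broad rate = 12.21 / 207.14 = 5.89%.
Headline unemployment rate = 7.52 / 206.02 = 3.65%.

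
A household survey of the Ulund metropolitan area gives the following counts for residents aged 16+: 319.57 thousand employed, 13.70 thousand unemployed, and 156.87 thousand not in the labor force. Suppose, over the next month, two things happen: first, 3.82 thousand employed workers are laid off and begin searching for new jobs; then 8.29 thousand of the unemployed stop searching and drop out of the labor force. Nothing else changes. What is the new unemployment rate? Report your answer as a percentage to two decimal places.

Initially, labor force = 319.57 + 13.70 = 333.27 thousand, so u = 13.70/333.27 = 4.11%.
After the first change, employed falls and unemployed rises by 3.82; labor force unchanged → E = 315.75, U = 17.52, labor force = 333.27 thousand.
After the second change, unemployed and labor force both fall by 8.29 → E = 315.75, U = 9.23, labor force = 324.98 thousand.
New unemployment rate = 9.23 / 324.98 = 2.84%.

New unemployment rate ≈ 2.84%.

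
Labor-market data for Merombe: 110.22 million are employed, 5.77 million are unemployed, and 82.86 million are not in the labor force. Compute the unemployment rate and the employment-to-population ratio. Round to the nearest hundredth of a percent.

Labor force = employed + unemployed = 110.22 + 5.77 = 115.99 million.
Working-age population = 115.99 + 82.86 = 198.85 million.
Unemployment rate = 5.77 / 115.99 = 4.97%.
Employment-population ratio = 110.22 / 198.85 = 55.43%.

Unemployment rate ≈ 4.97%; employment-population ratio ≈ 55.43%.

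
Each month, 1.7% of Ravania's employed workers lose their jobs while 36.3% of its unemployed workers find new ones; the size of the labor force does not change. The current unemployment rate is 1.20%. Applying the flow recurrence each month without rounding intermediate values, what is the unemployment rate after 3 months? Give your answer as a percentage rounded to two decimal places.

Unemployment rate after three months ≈ 3.69%.

With a fixed labor force, u_{t+1} = u_t + s·(1−u_t) − f·u_t = u_t·(1−s−f) + s.
Here 1−s−f = 0.620 and s = 0.017.
u_1 = 0.012000 × 0.620 + 0.017 = 0.024440.
u_2 = 0.024440 × 0.620 + 0.017 = 0.032153.
u_3 = 0.032153 × 0.620 + 0.017 = 0.036935.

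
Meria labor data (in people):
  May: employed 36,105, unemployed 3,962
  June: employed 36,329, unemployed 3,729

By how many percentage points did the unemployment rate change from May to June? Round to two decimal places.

May: labor force = 36,105 + 3,962 = 40,067; u = 3,962/40,067 = 9.89%.
June: labor force = 36,329 + 3,729 = 40,058; u = 3,729/40,058 = 9.31%.
Change = 9.31% − 9.89% = −0.58 pp.

The unemployment rate changed by −0.58 percentage points.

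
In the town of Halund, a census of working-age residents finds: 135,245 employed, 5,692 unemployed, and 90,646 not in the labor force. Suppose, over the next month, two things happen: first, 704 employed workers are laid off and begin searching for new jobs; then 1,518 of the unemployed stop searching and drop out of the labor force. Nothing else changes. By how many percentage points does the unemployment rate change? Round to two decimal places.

The unemployment rate changes by −0.54 percentage points.

Initially, labor force = 135,245 + 5,692 = 140,937, so u = 5,692/140,937 = 4.04%.
After the first change, employed falls and unemployed rises by 704; labor force unchanged → E = 134,541, U = 6,396, labor force = 140,937.
After the second change, unemployed and labor force both fall by 1,518 → E = 134,541, U = 4,878, labor force = 139,419.
New unemployment rate = 4,878 / 139,419 = 3.50%.
Change = 3.50% − 4.04% = −0.54 percentage points.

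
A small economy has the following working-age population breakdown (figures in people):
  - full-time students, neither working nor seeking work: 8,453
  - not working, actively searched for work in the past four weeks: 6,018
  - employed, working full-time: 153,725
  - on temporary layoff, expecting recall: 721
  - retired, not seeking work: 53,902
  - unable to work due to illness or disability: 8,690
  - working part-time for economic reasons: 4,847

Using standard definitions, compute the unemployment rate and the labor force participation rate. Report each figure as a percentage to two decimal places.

Unemployment rate ≈ 4.08%; labor force participation rate ≈ 69.94%.

Employed = 153,725 + 4,847 = 158,572 (anyone who worked, including part-time for economic reasons, counts as employed).
Unemployed = 6,018 + 721 = 6,739 (jobless and actively searching, or on temporary layoff).
Labor force = 158,572 + 6,739 = 165,311.
Not in labor force = 8,453 + 53,902 + 8,690 = 71,045 (those not working and not actively searching are outside the labor force).
Civilian working-age population = 165,311 + 71,045 = 236,356.
Unemployment rate = 6,739 / 165,311 = 4.08%.
Labor force participation rate = 165,311 / 236,356 = 69.94%.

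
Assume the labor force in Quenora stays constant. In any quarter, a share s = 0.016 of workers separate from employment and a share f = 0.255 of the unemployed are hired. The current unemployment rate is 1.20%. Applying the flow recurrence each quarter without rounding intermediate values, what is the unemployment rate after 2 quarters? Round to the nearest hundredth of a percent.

With a fixed labor force, u_{t+1} = u_t + s·(1−u_t) − f·u_t = u_t·(1−s−f) + s.
Here 1−s−f = 0.729 and s = 0.016.
u_1 = 0.012000 × 0.729 + 0.016 = 0.024748.
u_2 = 0.024748 × 0.729 + 0.016 = 0.034041.

Unemployment rate after two quarters ≈ 3.40%.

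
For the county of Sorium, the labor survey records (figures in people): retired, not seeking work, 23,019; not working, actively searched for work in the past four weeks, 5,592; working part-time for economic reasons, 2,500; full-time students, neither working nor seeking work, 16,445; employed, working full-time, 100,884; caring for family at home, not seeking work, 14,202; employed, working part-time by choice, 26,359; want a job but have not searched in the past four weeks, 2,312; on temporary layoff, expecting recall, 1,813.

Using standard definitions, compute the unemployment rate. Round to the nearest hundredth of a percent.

Employed = 2,500 + 100,884 + 26,359 = 129,743 (anyone who worked, including part-time for economic reasons, counts as employed).
Unemployed = 5,592 + 1,813 = 7,405 (jobless and actively searching, or on temporary layoff).
Labor force = 129,743 + 7,405 = 137,148.
Unemployment rate = 7,405 / 137,148 = 5.40%.

Unemployment rate ≈ 5.40%.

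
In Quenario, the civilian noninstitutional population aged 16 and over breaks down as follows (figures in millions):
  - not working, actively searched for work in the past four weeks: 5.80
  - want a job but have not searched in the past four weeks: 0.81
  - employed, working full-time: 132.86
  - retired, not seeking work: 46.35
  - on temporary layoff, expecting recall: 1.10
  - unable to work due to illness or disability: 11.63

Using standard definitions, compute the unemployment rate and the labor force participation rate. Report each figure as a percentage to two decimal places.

Employed = 132.86 million.
Unemployed = 5.80 + 1.10 = 6.90 million (jobless and actively searching, or on temporary layoff).
Labor force = 132.86 + 6.90 = 139.76 million.
Not in labor force = 0.81 + 46.35 + 11.63 = 58.79 million (those not working and not actively searching are outside the labor force — including those who want a job but have given up searching).
Civilian working-age population = 139.76 + 58.79 = 198.55 million.
Unemployment rate = 6.90 / 139.76 = 4.94%.
Labor force participation rate = 139.76 / 198.55 = 70.39%.

Unemployment rate ≈ 4.94%; labor force participation rate ≈ 70.39%.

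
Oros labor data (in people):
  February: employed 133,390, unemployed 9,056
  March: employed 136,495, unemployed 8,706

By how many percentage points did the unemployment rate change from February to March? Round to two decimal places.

The unemployment rate changed by −0.36 percentage points.

February: labor force = 133,390 + 9,056 = 142,446; u = 9,056/142,446 = 6.36%.
March: labor force = 136,495 + 8,706 = 145,201; u = 8,706/145,201 = 6.00%.
Change = 6.00% − 6.36% = −0.36 pp.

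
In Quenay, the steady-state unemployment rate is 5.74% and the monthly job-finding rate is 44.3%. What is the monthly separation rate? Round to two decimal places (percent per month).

From u* = s/(s+f): s = u·f/(1−u).
s = 0.0574 × 44.3 / (1 − 0.0574) = 2.5428 / 0.9426 ≈ 2.70% per month.

Separation rate ≈ 2.70% per month.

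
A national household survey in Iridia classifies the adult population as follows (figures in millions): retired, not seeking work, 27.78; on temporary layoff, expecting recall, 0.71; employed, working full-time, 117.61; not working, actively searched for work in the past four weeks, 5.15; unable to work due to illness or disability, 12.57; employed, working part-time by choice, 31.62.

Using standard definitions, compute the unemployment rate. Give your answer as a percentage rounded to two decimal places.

Unemployment rate ≈ 3.78%.

Employed = 117.61 + 31.62 = 149.23 million.
Unemployed = 0.71 + 5.15 = 5.86 million (jobless and actively searching, or on temporary layoff).
Labor force = 149.23 + 5.86 = 155.09 million.
Unemployment rate = 5.86 / 155.09 = 3.78%.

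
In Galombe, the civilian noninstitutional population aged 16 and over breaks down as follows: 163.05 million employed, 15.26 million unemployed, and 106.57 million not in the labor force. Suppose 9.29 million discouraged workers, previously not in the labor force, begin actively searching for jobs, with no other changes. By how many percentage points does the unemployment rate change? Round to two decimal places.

The unemployment rate changes by +4.53 percentage points.

Initially, labor force = 163.05 + 15.26 = 178.31 million, so u = 15.26/178.31 = 8.56%.
After the change, unemployed and labor force both rise by 9.29 → E = 163.05, U = 24.55, labor force = 187.60 million.
New unemployment rate = 24.55 / 187.60 = 13.09%.
Change = 13.09% − 8.56% = +4.53 percentage points.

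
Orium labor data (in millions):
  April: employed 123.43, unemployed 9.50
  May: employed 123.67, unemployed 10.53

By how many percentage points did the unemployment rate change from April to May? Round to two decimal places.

April: labor force = 123.43 + 9.50 = 132.93; u = 9.50/132.93 = 7.15%.
May: labor force = 123.67 + 10.53 = 134.20; u = 10.53/134.20 = 7.85%.
Change = 7.85% − 7.15% = +0.70 pp.

The unemployment rate changed by +0.70 percentage points.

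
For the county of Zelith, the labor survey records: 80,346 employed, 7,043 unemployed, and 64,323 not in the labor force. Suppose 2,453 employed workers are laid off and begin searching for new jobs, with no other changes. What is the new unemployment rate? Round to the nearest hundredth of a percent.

Initially, labor force = 80,346 + 7,043 = 87,389, so u = 7,043/87,389 = 8.06%.
After the change, employed falls and unemployed rises by 2,453; labor force unchanged → E = 77,893, U = 9,496, labor force = 87,389.
New unemployment rate = 9,496 / 87,389 = 10.87%.

New unemployment rate ≈ 10.87%.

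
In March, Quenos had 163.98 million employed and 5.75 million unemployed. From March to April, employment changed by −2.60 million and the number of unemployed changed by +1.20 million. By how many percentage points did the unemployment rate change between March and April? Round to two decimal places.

March: labor force = 163.98 + 5.75 = 169.73; u = 5.75/169.73 = 3.39%.
April: labor force = 161.38 + 6.95 = 168.33; u = 6.95/168.33 = 4.13%.
Change = 4.13% − 3.39% = +0.74 pp.

The unemployment rate changed by +0.74 percentage points.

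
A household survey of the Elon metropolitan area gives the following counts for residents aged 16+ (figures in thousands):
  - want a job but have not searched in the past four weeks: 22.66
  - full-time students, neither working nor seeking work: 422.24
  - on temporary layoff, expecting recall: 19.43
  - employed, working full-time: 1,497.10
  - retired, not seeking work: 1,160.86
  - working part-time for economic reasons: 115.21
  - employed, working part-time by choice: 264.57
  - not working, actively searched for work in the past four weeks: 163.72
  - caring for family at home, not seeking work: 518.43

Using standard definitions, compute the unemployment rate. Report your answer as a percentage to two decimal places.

Employed = 1,497.10 + 115.21 + 264.57 = 1,876.88 thousand (anyone who worked, including part-time for economic reasons, counts as employed).
Unemployed = 19.43 + 163.72 = 183.15 thousand (jobless and actively searching, or on temporary layoff).
Labor force = 1,876.88 + 183.15 = 2,060.03 thousand.
Unemployment rate = 183.15 / 2,060.03 = 8.89%.

Unemployment rate ≈ 8.89%.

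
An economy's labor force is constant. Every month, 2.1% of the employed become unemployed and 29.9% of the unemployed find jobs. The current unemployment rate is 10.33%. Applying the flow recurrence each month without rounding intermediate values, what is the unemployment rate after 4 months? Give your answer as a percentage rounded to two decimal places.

Unemployment rate after four months ≈ 7.37%.

With a fixed labor force, u_{t+1} = u_t + s·(1−u_t) − f·u_t = u_t·(1−s−f) + s.
Here 1−s−f = 0.680 and s = 0.021.
u_1 = 0.103300 × 0.680 + 0.021 = 0.091244.
u_2 = 0.091244 × 0.680 + 0.021 = 0.083046.
u_3 = 0.083046 × 0.680 + 0.021 = 0.077471.
u_4 = 0.077471 × 0.680 + 0.021 = 0.073680.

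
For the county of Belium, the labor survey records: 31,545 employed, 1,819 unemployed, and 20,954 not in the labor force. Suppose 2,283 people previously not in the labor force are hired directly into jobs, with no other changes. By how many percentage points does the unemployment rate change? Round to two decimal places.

Initially, labor force = 31,545 + 1,819 = 33,364, so u = 1,819/33,364 = 5.45%.
After the change, employed and labor force both rise by 2,283; unemployed unchanged → E = 33,828, U = 1,819, labor force = 35,647.
New unemployment rate = 1,819 / 35,647 = 5.10%.
Change = 5.10% − 5.45% = −0.35 percentage points.

The unemployment rate changes by −0.35 percentage points.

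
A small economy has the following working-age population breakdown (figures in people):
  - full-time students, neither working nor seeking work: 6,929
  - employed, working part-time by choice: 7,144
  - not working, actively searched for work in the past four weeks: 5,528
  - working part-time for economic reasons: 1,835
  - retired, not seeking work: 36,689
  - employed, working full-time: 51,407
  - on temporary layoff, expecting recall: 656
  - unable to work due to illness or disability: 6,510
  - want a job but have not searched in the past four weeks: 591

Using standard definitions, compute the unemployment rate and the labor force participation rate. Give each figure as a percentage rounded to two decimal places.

Employed = 7,144 + 1,835 + 51,407 = 60,386 (anyone who worked, including part-time for economic reasons, counts as employed).
Unemployed = 5,528 + 656 = 6,184 (jobless and actively searching, or on temporary layoff).
Labor force = 60,386 + 6,184 = 66,570.
Not in labor force = 6,929 + 36,689 + 6,510 + 591 = 50,719 (those not working and not actively searching are outside the labor force — including those who want a job but have given up searching).
Civilian working-age population = 66,570 + 50,719 = 117,289.
Unemployment rate = 6,184 / 66,570 = 9.29%.
Labor force participation rate = 66,570 / 117,289 = 56.76%.

Unemployment rate ≈ 9.29%; labor force participation rate ≈ 56.76%.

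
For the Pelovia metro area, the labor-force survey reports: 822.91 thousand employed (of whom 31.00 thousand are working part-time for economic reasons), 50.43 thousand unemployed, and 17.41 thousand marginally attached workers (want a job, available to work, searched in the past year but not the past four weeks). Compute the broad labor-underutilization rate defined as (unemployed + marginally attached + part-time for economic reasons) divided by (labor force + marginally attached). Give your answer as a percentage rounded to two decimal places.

Labor force = 822.91 + 50.43 = 873.34 thousand.
Numerator = 50.43 + 17.41 + 31.00 = 98.84 thousand.
Denominator = 873.34 + 17.41 = 890.75 thousand.
Broad rate = 98.84 / 890.75 = 11.10%.

Broad underutilization rate ≈ 11.10%.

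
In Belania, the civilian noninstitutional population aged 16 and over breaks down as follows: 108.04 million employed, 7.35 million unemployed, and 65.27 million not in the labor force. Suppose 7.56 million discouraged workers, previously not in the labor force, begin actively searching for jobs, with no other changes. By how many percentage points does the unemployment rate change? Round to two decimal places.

The unemployment rate changes by +5.76 percentage points.

Initially, labor force = 108.04 + 7.35 = 115.39 million, so u = 7.35/115.39 = 6.37%.
After the change, unemployed and labor force both rise by 7.56 → E = 108.04, U = 14.91, labor force = 122.95 million.
New unemployment rate = 14.91 / 122.95 = 12.13%.
Change = 12.13% − 6.37% = +5.76 percentage points.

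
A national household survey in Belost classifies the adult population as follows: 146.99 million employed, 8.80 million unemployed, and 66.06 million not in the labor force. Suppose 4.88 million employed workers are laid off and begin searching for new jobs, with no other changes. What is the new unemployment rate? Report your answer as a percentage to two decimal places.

New unemployment rate ≈ 8.78%.

Initially, labor force = 146.99 + 8.80 = 155.79 million, so u = 8.80/155.79 = 5.65%.
After the change, employed falls and unemployed rises by 4.88; labor force unchanged → E = 142.11, U = 13.68, labor force = 155.79 million.
New unemployment rate = 13.68 / 155.79 = 8.78%.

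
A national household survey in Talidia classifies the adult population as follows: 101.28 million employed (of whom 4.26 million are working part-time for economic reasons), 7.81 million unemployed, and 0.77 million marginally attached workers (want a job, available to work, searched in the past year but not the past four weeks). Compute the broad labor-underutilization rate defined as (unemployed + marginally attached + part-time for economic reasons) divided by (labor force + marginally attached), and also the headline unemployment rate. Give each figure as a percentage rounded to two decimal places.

Labor force = 101.28 + 7.81 = 109.09 million.
Numerator = 7.81 + 0.77 + 4.26 = 12.84 million.
Denominator = 109.09 + 0.77 = 109.86 million.
Broad rate = 12.84 / 109.86 = 11.69%.
Headline unemployment rate = 7.81 / 109.09 = 7.16%.

Broad underutilization rate ≈ 11.69%; headline unemployment rate ≈ 7.16%.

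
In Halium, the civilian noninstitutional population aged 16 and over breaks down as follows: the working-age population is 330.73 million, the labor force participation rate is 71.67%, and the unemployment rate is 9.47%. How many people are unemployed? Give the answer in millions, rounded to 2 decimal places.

About 22.45 million are unemployed.

Labor force = 0.7167 × 330.73 = 237.03 million.
Unemployed = 0.0947 × 237.03 ≈ 22.45 million.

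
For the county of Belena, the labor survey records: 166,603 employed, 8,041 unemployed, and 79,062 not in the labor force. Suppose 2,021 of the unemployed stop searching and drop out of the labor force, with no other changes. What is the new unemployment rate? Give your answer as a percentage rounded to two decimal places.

New unemployment rate ≈ 3.49%.

Initially, labor force = 166,603 + 8,041 = 174,644, so u = 8,041/174,644 = 4.60%.
After the change, unemployed and labor force both fall by 2,021 → E = 166,603, U = 6,020, labor force = 172,623.
New unemployment rate = 6,020 / 172,623 = 3.49%.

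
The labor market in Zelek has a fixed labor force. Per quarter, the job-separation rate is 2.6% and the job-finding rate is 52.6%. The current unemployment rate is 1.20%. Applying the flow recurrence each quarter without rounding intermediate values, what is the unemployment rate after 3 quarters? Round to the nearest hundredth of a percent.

With a fixed labor force, u_{t+1} = u_t + s·(1−u_t) − f·u_t = u_t·(1−s−f) + s.
Here 1−s−f = 0.448 and s = 0.026.
u_1 = 0.012000 × 0.448 + 0.026 = 0.031376.
u_2 = 0.031376 × 0.448 + 0.026 = 0.040056.
u_3 = 0.040056 × 0.448 + 0.026 = 0.043945.

Unemployment rate after three quarters ≈ 4.39%.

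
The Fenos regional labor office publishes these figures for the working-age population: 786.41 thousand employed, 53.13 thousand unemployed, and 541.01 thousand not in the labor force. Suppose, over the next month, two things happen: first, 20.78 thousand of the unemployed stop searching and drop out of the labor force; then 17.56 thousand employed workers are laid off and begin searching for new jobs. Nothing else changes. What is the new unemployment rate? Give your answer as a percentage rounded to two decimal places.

New unemployment rate ≈ 6.10%.

Initially, labor force = 786.41 + 53.13 = 839.54 thousand, so u = 53.13/839.54 = 6.33%.
After the first change, unemployed and labor force both fall by 20.78 → E = 786.41, U = 32.35, labor force = 818.76 thousand.
After the second change, employed falls and unemployed rises by 17.56; labor force unchanged → E = 768.85, U = 49.91, labor force = 818.76 thousand.
New unemployment rate = 49.91 / 818.76 = 6.10%.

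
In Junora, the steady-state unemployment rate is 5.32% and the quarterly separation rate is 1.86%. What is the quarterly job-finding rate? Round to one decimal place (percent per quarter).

From u* = s/(s+f): f = s·(1−u)/u.
f = 1.86 × (1 − 0.0532) / 0.0532 = 1.7610 / 0.0532 ≈ 33.1% per quarter.

Job-finding rate ≈ 33.1% per quarter.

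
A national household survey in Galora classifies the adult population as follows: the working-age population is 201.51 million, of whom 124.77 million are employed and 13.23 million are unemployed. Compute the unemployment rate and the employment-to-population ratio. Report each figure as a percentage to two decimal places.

Labor force = employed + unemployed = 124.77 + 13.23 = 138.00 million.
Unemployment rate = 13.23 / 138.00 = 9.59%.
Employment-population ratio = 124.77 / 201.51 = 61.92%.

Unemployment rate ≈ 9.59%; employment-population ratio ≈ 61.92%.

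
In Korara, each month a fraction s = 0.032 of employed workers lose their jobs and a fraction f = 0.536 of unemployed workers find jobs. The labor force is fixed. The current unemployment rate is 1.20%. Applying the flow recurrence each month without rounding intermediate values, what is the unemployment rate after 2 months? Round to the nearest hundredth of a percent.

With a fixed labor force, u_{t+1} = u_t + s·(1−u_t) − f·u_t = u_t·(1−s−f) + s.
Here 1−s−f = 0.432 and s = 0.032.
u_1 = 0.012000 × 0.432 + 0.032 = 0.037184.
u_2 = 0.037184 × 0.432 + 0.032 = 0.048063.

Unemployment rate after two months ≈ 4.81%.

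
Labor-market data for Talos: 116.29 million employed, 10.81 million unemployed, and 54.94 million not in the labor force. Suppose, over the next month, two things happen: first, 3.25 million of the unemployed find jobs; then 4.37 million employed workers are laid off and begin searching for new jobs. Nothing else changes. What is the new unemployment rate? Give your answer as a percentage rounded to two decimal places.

Initially, labor force = 116.29 + 10.81 = 127.10 million, so u = 10.81/127.10 = 8.51%.
After the first change, unemployed falls and employed rises by 3.25; labor force unchanged → E = 119.54, U = 7.56, labor force = 127.10 million.
After the second change, employed falls and unemployed rises by 4.37; labor force unchanged → E = 115.17, U = 11.93, labor force = 127.10 million.
New unemployment rate = 11.93 / 127.10 = 9.39%.

New unemployment rate ≈ 9.39%.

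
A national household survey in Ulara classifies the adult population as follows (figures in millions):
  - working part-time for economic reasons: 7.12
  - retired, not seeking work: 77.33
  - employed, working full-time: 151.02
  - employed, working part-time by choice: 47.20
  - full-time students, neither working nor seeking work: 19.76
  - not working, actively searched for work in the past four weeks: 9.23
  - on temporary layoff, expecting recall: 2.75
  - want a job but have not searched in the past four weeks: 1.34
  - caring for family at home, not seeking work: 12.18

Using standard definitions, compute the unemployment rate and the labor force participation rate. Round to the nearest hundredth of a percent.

Employed = 7.12 + 151.02 + 47.20 = 205.34 million (anyone who worked, including part-time for economic reasons, counts as employed).
Unemployed = 9.23 + 2.75 = 11.98 million (jobless and actively searching, or on temporary layoff).
Labor force = 205.34 + 11.98 = 217.32 million.
Not in labor force = 77.33 + 19.76 + 1.34 + 12.18 = 110.61 million (those not working and not actively searching are outside the labor force — including those who want a job but have given up searching).
Civilian working-age population = 217.32 + 110.61 = 327.93 million.
Unemployment rate = 11.98 / 217.32 = 5.51%.
Labor force participation rate = 217.32 / 327.93 = 66.27%.

Unemployment rate ≈ 5.51%; labor force participation rate ≈ 66.27%.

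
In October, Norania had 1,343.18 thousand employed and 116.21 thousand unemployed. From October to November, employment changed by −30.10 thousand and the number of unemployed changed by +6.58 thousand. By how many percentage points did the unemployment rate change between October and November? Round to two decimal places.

October: labor force = 1,343.18 + 116.21 = 1,459.39; u = 116.21/1,459.39 = 7.96%.
November: labor force = 1,313.08 + 122.79 = 1,435.87; u = 122.79/1,435.87 = 8.55%.
Change = 8.55% − 7.96% = +0.59 pp.

The unemployment rate changed by +0.59 percentage points.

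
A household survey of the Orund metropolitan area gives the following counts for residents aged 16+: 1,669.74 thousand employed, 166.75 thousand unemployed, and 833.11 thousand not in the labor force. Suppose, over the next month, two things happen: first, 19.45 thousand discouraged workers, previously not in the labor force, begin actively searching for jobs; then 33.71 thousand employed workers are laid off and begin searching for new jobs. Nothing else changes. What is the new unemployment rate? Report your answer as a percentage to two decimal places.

New unemployment rate ≈ 11.85%.

Initially, labor force = 1,669.74 + 166.75 = 1,836.49 thousand, so u = 166.75/1,836.49 = 9.08%.
After the first change, unemployed and labor force both rise by 19.45 → E = 1,669.74, U = 186.20, labor force = 1,855.94 thousand.
After the second change, employed falls and unemployed rises by 33.71; labor force unchanged → E = 1,636.03, U = 219.91, labor force = 1,855.94 thousand.
New unemployment rate = 219.91 / 1,855.94 = 11.85%.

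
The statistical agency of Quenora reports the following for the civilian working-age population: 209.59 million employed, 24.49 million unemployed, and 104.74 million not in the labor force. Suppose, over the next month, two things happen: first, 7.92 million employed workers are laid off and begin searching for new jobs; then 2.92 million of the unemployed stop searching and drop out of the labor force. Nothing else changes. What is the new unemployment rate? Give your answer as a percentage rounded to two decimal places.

Initially, labor force = 209.59 + 24.49 = 234.08 million, so u = 24.49/234.08 = 10.46%.
After the first change, employed falls and unemployed rises by 7.92; labor force unchanged → E = 201.67, U = 32.41, labor force = 234.08 million.
After the second change, unemployed and labor force both fall by 2.92 → E = 201.67, U = 29.49, labor force = 231.16 million.
New unemployment rate = 29.49 / 231.16 = 12.76%.

New unemployment rate ≈ 12.76%.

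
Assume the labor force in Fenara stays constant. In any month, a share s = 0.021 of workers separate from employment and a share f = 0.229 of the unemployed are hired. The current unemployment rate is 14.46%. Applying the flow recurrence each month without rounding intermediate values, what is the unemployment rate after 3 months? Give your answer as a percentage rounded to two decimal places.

With a fixed labor force, u_{t+1} = u_t + s·(1−u_t) − f·u_t = u_t·(1−s−f) + s.
Here 1−s−f = 0.750 and s = 0.021.
u_1 = 0.144600 × 0.750 + 0.021 = 0.129450.
u_2 = 0.129450 × 0.750 + 0.021 = 0.118088.
u_3 = 0.118088 × 0.750 + 0.021 = 0.109566.

Unemployment rate after three months ≈ 10.96%.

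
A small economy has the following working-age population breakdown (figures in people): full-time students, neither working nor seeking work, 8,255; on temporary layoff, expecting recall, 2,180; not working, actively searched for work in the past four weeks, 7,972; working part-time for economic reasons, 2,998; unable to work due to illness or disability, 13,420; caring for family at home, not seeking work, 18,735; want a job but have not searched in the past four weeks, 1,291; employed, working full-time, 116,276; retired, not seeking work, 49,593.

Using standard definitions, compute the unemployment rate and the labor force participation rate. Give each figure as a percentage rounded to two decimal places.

Unemployment rate ≈ 7.84%; labor force participation rate ≈ 58.64%.

Employed = 2,998 + 116,276 = 119,274 (anyone who worked, including part-time for economic reasons, counts as employed).
Unemployed = 2,180 + 7,972 = 10,152 (jobless and actively searching, or on temporary layoff).
Labor force = 119,274 + 10,152 = 129,426.
Not in labor force = 8,255 + 13,420 + 18,735 + 1,291 + 49,593 = 91,294 (those not working and not actively searching are outside the labor force — including those who want a job but have given up searching).
Civilian working-age population = 129,426 + 91,294 = 220,720.
Unemployment rate = 10,152 / 129,426 = 7.84%.
Labor force participation rate = 129,426 / 220,720 = 58.64%.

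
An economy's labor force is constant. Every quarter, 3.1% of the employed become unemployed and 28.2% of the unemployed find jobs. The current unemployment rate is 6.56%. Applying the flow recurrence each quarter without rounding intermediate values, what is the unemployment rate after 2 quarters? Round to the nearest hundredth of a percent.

Unemployment rate after two quarters ≈ 8.33%.

With a fixed labor force, u_{t+1} = u_t + s·(1−u_t) − f·u_t = u_t·(1−s−f) + s.
Here 1−s−f = 0.687 and s = 0.031.
u_1 = 0.065600 × 0.687 + 0.031 = 0.076067.
u_2 = 0.076067 × 0.687 + 0.031 = 0.083258.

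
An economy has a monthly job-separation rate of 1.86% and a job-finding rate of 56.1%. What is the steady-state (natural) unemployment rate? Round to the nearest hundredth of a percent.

Steady-state unemployment rate ≈ 3.21%.

At steady state the flows balance: s·E = f·U, so U/(E+U) = s/(s+f).
u* = 1.86 / (1.86 + 56.1) = 1.86 / 57.96 = 3.21%.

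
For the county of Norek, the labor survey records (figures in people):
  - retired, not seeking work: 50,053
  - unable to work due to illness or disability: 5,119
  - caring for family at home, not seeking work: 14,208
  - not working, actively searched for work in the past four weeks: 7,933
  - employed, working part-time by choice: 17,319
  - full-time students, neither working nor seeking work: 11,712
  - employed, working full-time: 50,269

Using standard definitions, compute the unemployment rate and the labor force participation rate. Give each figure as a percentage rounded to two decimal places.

Unemployment rate ≈ 10.50%; labor force participation rate ≈ 48.22%.

Employed = 17,319 + 50,269 = 67,588.
Unemployed = 7,933.
Labor force = 67,588 + 7,933 = 75,521.
Not in labor force = 50,053 + 5,119 + 14,208 + 11,712 = 81,092 (those not working and not actively searching are outside the labor force).
Civilian working-age population = 75,521 + 81,092 = 156,613.
Unemployment rate = 7,933 / 75,521 = 10.50%.
Labor force participation rate = 75,521 / 156,613 = 48.22%.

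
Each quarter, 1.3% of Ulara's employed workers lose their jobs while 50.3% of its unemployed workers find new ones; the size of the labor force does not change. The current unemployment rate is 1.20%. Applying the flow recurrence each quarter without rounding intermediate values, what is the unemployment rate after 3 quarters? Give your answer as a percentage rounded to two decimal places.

With a fixed labor force, u_{t+1} = u_t + s·(1−u_t) − f·u_t = u_t·(1−s−f) + s.
Here 1−s−f = 0.484 and s = 0.013.
u_1 = 0.012000 × 0.484 + 0.013 = 0.018808.
u_2 = 0.018808 × 0.484 + 0.013 = 0.022103.
u_3 = 0.022103 × 0.484 + 0.013 = 0.023698.

Unemployment rate after three quarters ≈ 2.37%.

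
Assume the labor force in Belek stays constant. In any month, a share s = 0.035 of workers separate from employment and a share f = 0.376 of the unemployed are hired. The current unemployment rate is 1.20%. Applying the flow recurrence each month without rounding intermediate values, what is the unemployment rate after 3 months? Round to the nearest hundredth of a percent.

Unemployment rate after three months ≈ 7.02%.

With a fixed labor force, u_{t+1} = u_t + s·(1−u_t) − f·u_t = u_t·(1−s−f) + s.
Here 1−s−f = 0.589 and s = 0.035.
u_1 = 0.012000 × 0.589 + 0.035 = 0.042068.
u_2 = 0.042068 × 0.589 + 0.035 = 0.059778.
u_3 = 0.059778 × 0.589 + 0.035 = 0.070209.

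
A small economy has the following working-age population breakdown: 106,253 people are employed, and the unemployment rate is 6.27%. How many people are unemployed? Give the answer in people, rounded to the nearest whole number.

About 7,108 are unemployed.

Let U be the number unemployed. The labor force is E + U, and U/(E+U) = 0.0627.
So U = 0.0627 × 106,253 / (1 − 0.0627) = 6662.06 / 0.9373 ≈ 7,108.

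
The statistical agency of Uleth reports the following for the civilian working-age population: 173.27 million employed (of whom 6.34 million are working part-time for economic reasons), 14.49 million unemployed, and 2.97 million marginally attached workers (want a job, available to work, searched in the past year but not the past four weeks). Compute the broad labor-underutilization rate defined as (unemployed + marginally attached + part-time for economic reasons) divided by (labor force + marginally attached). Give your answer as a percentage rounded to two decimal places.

Labor force = 173.27 + 14.49 = 187.76 million.
Numerator = 14.49 + 2.97 + 6.34 = 23.80 million.
Denominator = 187.76 + 2.97 = 190.73 million.
Broad rate = 23.80 / 190.73 = 12.48%.

Broad underutilization rate ≈ 12.48%.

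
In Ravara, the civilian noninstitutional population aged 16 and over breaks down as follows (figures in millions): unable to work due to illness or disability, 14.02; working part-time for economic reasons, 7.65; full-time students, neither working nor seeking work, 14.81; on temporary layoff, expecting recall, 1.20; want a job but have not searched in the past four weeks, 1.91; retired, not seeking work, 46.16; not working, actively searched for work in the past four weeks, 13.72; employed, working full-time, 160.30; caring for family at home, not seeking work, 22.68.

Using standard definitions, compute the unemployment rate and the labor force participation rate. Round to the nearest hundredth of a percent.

Unemployment rate ≈ 8.16%; labor force participation rate ≈ 64.74%.

Employed = 7.65 + 160.30 = 167.95 million (anyone who worked, including part-time for economic reasons, counts as employed).
Unemployed = 1.20 + 13.72 = 14.92 million (jobless and actively searching, or on temporary layoff).
Labor force = 167.95 + 14.92 = 182.87 million.
Not in labor force = 14.02 + 14.81 + 1.91 + 46.16 + 22.68 = 99.58 million (those not working and not actively searching are outside the labor force — including those who want a job but have given up searching).
Civilian working-age population = 182.87 + 99.58 = 282.45 million.
Unemployment rate = 14.92 / 182.87 = 8.16%.
Labor force participation rate = 182.87 / 282.45 = 64.74%.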